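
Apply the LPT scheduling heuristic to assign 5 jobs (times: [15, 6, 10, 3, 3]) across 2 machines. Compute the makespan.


Sort jobs in decreasing order (LPT): [15, 10, 6, 3, 3]
Assign each job to the least loaded machine:
  Machine 1: jobs [15, 3], load = 18
  Machine 2: jobs [10, 6, 3], load = 19
Makespan = max load = 19

19


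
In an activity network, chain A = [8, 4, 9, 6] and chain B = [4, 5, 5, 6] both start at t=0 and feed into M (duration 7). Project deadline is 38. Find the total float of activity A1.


Forward pass: ES(A1) = sum of predecessors on chain A = 0
EF = ES + duration = 0 + 8 = 8
Backward pass: LF(M) = deadline = 38; LS(M) = 38 - 7 = 31
LF(A1) = LS(M) - sum(successors on chain A) = 31 - 19 = 12
LS = LF - duration = 12 - 8 = 4
Total float = LS - ES = 4 - 0 = 4

4


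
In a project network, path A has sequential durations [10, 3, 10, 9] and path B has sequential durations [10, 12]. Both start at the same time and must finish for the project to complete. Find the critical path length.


Path A total = 10 + 3 + 10 + 9 = 32
Path B total = 10 + 12 = 22
Critical path = longest path = max(32, 22) = 32

32


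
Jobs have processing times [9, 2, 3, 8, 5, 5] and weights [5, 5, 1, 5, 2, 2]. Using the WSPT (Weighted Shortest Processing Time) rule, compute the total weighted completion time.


Compute p/w ratios and sort ascending (WSPT): [(2, 5), (8, 5), (9, 5), (5, 2), (5, 2), (3, 1)]
Compute weighted completion times:
  Job (p=2,w=5): C=2, w*C=5*2=10
  Job (p=8,w=5): C=10, w*C=5*10=50
  Job (p=9,w=5): C=19, w*C=5*19=95
  Job (p=5,w=2): C=24, w*C=2*24=48
  Job (p=5,w=2): C=29, w*C=2*29=58
  Job (p=3,w=1): C=32, w*C=1*32=32
Total weighted completion time = 293

293


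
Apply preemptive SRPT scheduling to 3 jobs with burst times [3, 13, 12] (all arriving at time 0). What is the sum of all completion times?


Since all jobs arrive at t=0, SRPT equals SPT ordering.
SPT order: [3, 12, 13]
Completion times:
  Job 1: p=3, C=3
  Job 2: p=12, C=15
  Job 3: p=13, C=28
Total completion time = 3 + 15 + 28 = 46

46


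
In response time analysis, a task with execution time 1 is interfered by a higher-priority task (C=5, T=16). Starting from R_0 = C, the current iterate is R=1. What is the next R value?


R_next = C + ceil(R_prev / T_hp) * C_hp
ceil(1 / 16) = ceil(0.0625) = 1
Interference = 1 * 5 = 5
R_next = 1 + 5 = 6

6


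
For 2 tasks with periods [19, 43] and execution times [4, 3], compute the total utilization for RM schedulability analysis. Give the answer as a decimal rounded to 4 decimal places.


Compute individual utilizations (exact fractions):
  Task 1: C/T = 4/19 (approx. 0.2105)
  Task 2: C/T = 3/43 (approx. 0.0698)
Total utilization U = 4/19 + 3/43 = 229/817
Rounded to 4 decimal places: U = 0.2803
RM (Liu & Layland) bound for 2 tasks = 0.828427; compare with U = 229/817 (approx. 0.280294)
U <= bound, so schedulable by RM sufficient condition.

0.2803


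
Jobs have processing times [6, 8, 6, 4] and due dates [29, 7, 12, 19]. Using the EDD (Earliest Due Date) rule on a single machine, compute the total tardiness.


Sort by due date (EDD order): [(8, 7), (6, 12), (4, 19), (6, 29)]
Compute completion times and tardiness:
  Job 1: p=8, d=7, C=8, tardiness=max(0,8-7)=1
  Job 2: p=6, d=12, C=14, tardiness=max(0,14-12)=2
  Job 3: p=4, d=19, C=18, tardiness=max(0,18-19)=0
  Job 4: p=6, d=29, C=24, tardiness=max(0,24-29)=0
Total tardiness = 3

3


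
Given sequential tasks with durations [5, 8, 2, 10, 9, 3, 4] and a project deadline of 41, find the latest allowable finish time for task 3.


LF(activity 3) = deadline - sum of successor durations
Successors: activities 4 through 7 with durations [10, 9, 3, 4]
Sum of successor durations = 26
LF = 41 - 26 = 15

15


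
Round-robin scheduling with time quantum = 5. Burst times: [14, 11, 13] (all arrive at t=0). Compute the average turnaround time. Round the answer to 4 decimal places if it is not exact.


Time quantum = 5
Execution trace:
  J1 runs 5 units, time = 5
  J2 runs 5 units, time = 10
  J3 runs 5 units, time = 15
  J1 runs 5 units, time = 20
  J2 runs 5 units, time = 25
  J3 runs 5 units, time = 30
  J1 runs 4 units, time = 34
  J2 runs 1 units, time = 35
  J3 runs 3 units, time = 38
Finish times: [34, 35, 38]
Average turnaround = 107/3 = 35.6667

35.6667


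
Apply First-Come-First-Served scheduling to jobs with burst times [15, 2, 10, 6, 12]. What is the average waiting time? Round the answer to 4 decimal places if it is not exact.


FCFS order (as given): [15, 2, 10, 6, 12]
Waiting times:
  Job 1: wait = 0
  Job 2: wait = 15
  Job 3: wait = 17
  Job 4: wait = 27
  Job 5: wait = 33
Sum of waiting times = 92
Average waiting time = 92/5 = 18.4

18.4


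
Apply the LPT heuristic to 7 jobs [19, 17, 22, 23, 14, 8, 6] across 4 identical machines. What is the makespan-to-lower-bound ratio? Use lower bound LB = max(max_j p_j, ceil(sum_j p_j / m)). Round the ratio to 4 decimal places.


LPT order: [23, 22, 19, 17, 14, 8, 6]
Machine loads after assignment: [23, 28, 27, 31]
LPT makespan = 31
Lower bound = max(max_job, ceil(total/4)) = max(23, 28) = 28
Ratio = 31 / 28 = 1.1071

1.1071


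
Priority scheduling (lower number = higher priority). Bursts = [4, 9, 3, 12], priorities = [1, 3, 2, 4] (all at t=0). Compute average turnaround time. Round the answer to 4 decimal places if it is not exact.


Sort by priority (ascending = highest first):
Order: [(1, 4), (2, 3), (3, 9), (4, 12)]
Completion times:
  Priority 1, burst=4, C=4
  Priority 2, burst=3, C=7
  Priority 3, burst=9, C=16
  Priority 4, burst=12, C=28
Average turnaround = 55/4 = 13.75

13.75


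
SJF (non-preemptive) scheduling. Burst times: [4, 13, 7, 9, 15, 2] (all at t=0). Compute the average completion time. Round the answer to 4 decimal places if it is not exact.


SJF order (ascending): [2, 4, 7, 9, 13, 15]
Completion times:
  Job 1: burst=2, C=2
  Job 2: burst=4, C=6
  Job 3: burst=7, C=13
  Job 4: burst=9, C=22
  Job 5: burst=13, C=35
  Job 6: burst=15, C=50
Average completion = 128/6 = 21.3333

21.3333


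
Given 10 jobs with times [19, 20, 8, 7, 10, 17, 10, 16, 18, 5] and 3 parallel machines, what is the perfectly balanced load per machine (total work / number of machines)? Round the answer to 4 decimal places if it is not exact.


Total processing time = 19 + 20 + 8 + 7 + 10 + 17 + 10 + 16 + 18 + 5 = 130
Number of machines = 3
Ideal balanced load = 130 / 3 = 43.3333

43.3333


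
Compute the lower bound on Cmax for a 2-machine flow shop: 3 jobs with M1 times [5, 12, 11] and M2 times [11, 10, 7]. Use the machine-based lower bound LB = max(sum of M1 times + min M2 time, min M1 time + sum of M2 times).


LB1 = sum(M1 times) + min(M2 times) = 28 + 7 = 35
LB2 = min(M1 times) + sum(M2 times) = 5 + 28 = 33
Lower bound = max(LB1, LB2) = max(35, 33) = 35

35


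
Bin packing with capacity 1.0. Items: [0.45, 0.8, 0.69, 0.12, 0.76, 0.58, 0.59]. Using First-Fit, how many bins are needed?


Place items sequentially using First-Fit:
  Item 0.45 -> new Bin 1
  Item 0.8 -> new Bin 2
  Item 0.69 -> new Bin 3
  Item 0.12 -> Bin 1 (now 0.57)
  Item 0.76 -> new Bin 4
  Item 0.58 -> new Bin 5
  Item 0.59 -> new Bin 6
Total bins used = 6

6


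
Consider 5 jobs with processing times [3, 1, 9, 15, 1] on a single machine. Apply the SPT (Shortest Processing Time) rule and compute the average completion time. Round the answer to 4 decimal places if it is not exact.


Sort jobs by processing time (SPT order): [1, 1, 3, 9, 15]
Compute completion times sequentially:
  Job 1: processing = 1, completes at 1
  Job 2: processing = 1, completes at 2
  Job 3: processing = 3, completes at 5
  Job 4: processing = 9, completes at 14
  Job 5: processing = 15, completes at 29
Sum of completion times = 51
Average completion time = 51/5 = 10.2

10.2


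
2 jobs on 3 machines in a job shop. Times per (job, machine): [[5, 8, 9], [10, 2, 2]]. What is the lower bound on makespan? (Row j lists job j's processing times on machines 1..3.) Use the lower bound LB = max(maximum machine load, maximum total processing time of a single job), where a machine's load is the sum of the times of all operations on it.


Machine loads:
  Machine 1: 5 + 10 = 15
  Machine 2: 8 + 2 = 10
  Machine 3: 9 + 2 = 11
Max machine load = 15
Job totals:
  Job 1: 22
  Job 2: 14
Max job total = 22
Lower bound = max(15, 22) = 22

22


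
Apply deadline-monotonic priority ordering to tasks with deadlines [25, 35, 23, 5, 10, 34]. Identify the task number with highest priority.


Sort tasks by relative deadline (ascending):
  Task 4: deadline = 5
  Task 5: deadline = 10
  Task 3: deadline = 23
  Task 1: deadline = 25
  Task 6: deadline = 34
  Task 2: deadline = 35
Priority order (highest first): [4, 5, 3, 1, 6, 2]
Highest priority task = 4

4


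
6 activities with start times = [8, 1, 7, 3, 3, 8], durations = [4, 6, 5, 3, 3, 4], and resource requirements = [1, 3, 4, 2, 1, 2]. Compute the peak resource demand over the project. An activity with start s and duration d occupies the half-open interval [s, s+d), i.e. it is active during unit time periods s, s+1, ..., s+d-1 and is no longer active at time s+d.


Each activity i is active on [start_i, start_i + duration_i).
Compute total resource usage per time slot:
  t=0: active resources = [], total = 0
  t=1: active resources = [3], total = 3
  t=2: active resources = [3], total = 3
  t=3: active resources = [3, 2, 1], total = 6
  t=4: active resources = [3, 2, 1], total = 6
  t=5: active resources = [3, 2, 1], total = 6
  t=6: active resources = [3], total = 3
  t=7: active resources = [4], total = 4
  t=8: active resources = [1, 4, 2], total = 7
  t=9: active resources = [1, 4, 2], total = 7
  t=10: active resources = [1, 4, 2], total = 7
  t=11: active resources = [1, 4, 2], total = 7
Peak resource demand = 7

7


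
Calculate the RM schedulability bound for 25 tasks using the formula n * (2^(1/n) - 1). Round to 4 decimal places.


Compute 2^(1/25) = 1.0281138267
Subtract 1: 1.0281138267 - 1 = 0.0281138267
Multiply by n: 25 * 0.0281138267 = 0.7028456675
Round to 4 dp: 0.7028

0.7028


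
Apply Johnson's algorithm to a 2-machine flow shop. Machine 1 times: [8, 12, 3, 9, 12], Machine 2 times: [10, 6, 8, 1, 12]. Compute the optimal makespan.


Apply Johnson's rule:
  Group 1 (a <= b): [(3, 3, 8), (1, 8, 10), (5, 12, 12)]
  Group 2 (a > b): [(2, 12, 6), (4, 9, 1)]
Optimal job order: [3, 1, 5, 2, 4]
Schedule:
  Job 3: M1 done at 3, M2 done at 11
  Job 1: M1 done at 11, M2 done at 21
  Job 5: M1 done at 23, M2 done at 35
  Job 2: M1 done at 35, M2 done at 41
  Job 4: M1 done at 44, M2 done at 45
Makespan = 45

45


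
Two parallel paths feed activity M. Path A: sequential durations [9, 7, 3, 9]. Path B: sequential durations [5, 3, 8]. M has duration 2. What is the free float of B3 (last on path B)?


ES(B3) = sum of predecessors on chain B = 8
EF(B3) = ES + duration = 8 + 8 = 16
Successor of B3 is M. ES(M) = max(sum(A), sum(B)) = max(28, 16) = 28
Free float = ES(successor) - EF(current) = 28 - 16 = 12

12


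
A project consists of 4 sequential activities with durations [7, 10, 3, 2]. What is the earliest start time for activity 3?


Activity 3 starts after activities 1 through 2 complete.
Predecessor durations: [7, 10]
ES = 7 + 10 = 17

17


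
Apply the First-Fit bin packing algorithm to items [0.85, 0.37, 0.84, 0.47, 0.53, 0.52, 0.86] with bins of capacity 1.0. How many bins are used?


Place items sequentially using First-Fit:
  Item 0.85 -> new Bin 1
  Item 0.37 -> new Bin 2
  Item 0.84 -> new Bin 3
  Item 0.47 -> Bin 2 (now 0.84)
  Item 0.53 -> new Bin 4
  Item 0.52 -> new Bin 5
  Item 0.86 -> new Bin 6
Total bins used = 6

6


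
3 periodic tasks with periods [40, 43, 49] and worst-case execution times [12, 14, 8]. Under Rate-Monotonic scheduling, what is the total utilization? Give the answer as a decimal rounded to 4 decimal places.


Compute individual utilizations (exact fractions):
  Task 1: C/T = 12/40 = 3/10 (approx. 0.3)
  Task 2: C/T = 14/43 (approx. 0.3256)
  Task 3: C/T = 8/49 (approx. 0.1633)
Total utilization U = 3/10 + 14/43 + 8/49 = 16621/21070
Rounded to 4 decimal places: U = 0.7888
RM (Liu & Layland) bound for 3 tasks = 0.779763; compare with U = 16621/21070 (approx. 0.788847)
bound < U <= 1, so the RM sufficient condition is not met (inconclusive; an exact test such as response-time analysis is needed).

0.7888


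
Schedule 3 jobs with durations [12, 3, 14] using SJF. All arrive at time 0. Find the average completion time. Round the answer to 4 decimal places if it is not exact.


SJF order (ascending): [3, 12, 14]
Completion times:
  Job 1: burst=3, C=3
  Job 2: burst=12, C=15
  Job 3: burst=14, C=29
Average completion = 47/3 = 15.6667

15.6667


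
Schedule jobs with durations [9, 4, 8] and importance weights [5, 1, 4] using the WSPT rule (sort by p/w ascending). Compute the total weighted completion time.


Compute p/w ratios and sort ascending (WSPT): [(9, 5), (8, 4), (4, 1)]
Compute weighted completion times:
  Job (p=9,w=5): C=9, w*C=5*9=45
  Job (p=8,w=4): C=17, w*C=4*17=68
  Job (p=4,w=1): C=21, w*C=1*21=21
Total weighted completion time = 134

134


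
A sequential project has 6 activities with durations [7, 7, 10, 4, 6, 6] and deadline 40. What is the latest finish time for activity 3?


LF(activity 3) = deadline - sum of successor durations
Successors: activities 4 through 6 with durations [4, 6, 6]
Sum of successor durations = 16
LF = 40 - 16 = 24

24


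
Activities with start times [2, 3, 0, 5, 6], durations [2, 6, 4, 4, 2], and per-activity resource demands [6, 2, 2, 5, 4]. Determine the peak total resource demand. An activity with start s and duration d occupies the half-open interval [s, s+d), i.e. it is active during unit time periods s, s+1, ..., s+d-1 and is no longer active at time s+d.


Each activity i is active on [start_i, start_i + duration_i).
Compute total resource usage per time slot:
  t=0: active resources = [2], total = 2
  t=1: active resources = [2], total = 2
  t=2: active resources = [6, 2], total = 8
  t=3: active resources = [6, 2, 2], total = 10
  t=4: active resources = [2], total = 2
  t=5: active resources = [2, 5], total = 7
  t=6: active resources = [2, 5, 4], total = 11
  t=7: active resources = [2, 5, 4], total = 11
  t=8: active resources = [2, 5], total = 7
Peak resource demand = 11

11


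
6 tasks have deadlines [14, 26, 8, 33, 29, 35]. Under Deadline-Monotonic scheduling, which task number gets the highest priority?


Sort tasks by relative deadline (ascending):
  Task 3: deadline = 8
  Task 1: deadline = 14
  Task 2: deadline = 26
  Task 5: deadline = 29
  Task 4: deadline = 33
  Task 6: deadline = 35
Priority order (highest first): [3, 1, 2, 5, 4, 6]
Highest priority task = 3

3


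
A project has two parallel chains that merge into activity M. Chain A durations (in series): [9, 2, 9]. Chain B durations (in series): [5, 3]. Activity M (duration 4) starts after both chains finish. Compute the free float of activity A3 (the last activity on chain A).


ES(A3) = sum of predecessors on chain A = 11
EF(A3) = ES + duration = 11 + 9 = 20
Successor of A3 is M. ES(M) = max(sum(A), sum(B)) = max(20, 8) = 20
Free float = ES(successor) - EF(current) = 20 - 20 = 0

0


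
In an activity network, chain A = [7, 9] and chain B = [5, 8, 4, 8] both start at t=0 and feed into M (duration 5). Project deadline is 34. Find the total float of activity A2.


Forward pass: ES(A2) = sum of predecessors on chain A = 7
EF = ES + duration = 7 + 9 = 16
Backward pass: LF(M) = deadline = 34; LS(M) = 34 - 5 = 29
LF(A2) = LS(M) - sum(successors on chain A) = 29 - 0 = 29
LS = LF - duration = 29 - 9 = 20
Total float = LS - ES = 20 - 7 = 13

13


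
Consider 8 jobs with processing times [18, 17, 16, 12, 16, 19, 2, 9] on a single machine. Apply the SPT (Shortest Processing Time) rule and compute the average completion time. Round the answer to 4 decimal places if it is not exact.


Sort jobs by processing time (SPT order): [2, 9, 12, 16, 16, 17, 18, 19]
Compute completion times sequentially:
  Job 1: processing = 2, completes at 2
  Job 2: processing = 9, completes at 11
  Job 3: processing = 12, completes at 23
  Job 4: processing = 16, completes at 39
  Job 5: processing = 16, completes at 55
  Job 6: processing = 17, completes at 72
  Job 7: processing = 18, completes at 90
  Job 8: processing = 19, completes at 109
Sum of completion times = 401
Average completion time = 401/8 = 50.125

50.125


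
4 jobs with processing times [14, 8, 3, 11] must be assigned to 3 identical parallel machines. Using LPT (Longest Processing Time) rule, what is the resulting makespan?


Sort jobs in decreasing order (LPT): [14, 11, 8, 3]
Assign each job to the least loaded machine:
  Machine 1: jobs [14], load = 14
  Machine 2: jobs [11], load = 11
  Machine 3: jobs [8, 3], load = 11
Makespan = max load = 14

14


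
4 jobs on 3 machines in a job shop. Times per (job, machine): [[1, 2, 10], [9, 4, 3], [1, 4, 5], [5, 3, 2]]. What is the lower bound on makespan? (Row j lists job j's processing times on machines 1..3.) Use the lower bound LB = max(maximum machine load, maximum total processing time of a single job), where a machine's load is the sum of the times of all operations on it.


Machine loads:
  Machine 1: 1 + 9 + 1 + 5 = 16
  Machine 2: 2 + 4 + 4 + 3 = 13
  Machine 3: 10 + 3 + 5 + 2 = 20
Max machine load = 20
Job totals:
  Job 1: 13
  Job 2: 16
  Job 3: 10
  Job 4: 10
Max job total = 16
Lower bound = max(20, 16) = 20

20


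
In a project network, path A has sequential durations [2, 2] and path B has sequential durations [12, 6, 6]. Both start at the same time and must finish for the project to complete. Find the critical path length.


Path A total = 2 + 2 = 4
Path B total = 12 + 6 + 6 = 24
Critical path = longest path = max(4, 24) = 24

24


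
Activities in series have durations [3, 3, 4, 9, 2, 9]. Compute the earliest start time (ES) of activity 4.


Activity 4 starts after activities 1 through 3 complete.
Predecessor durations: [3, 3, 4]
ES = 3 + 3 + 4 = 10

10


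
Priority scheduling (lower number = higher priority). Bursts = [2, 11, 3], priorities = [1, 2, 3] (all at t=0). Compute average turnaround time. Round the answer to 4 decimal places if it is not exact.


Sort by priority (ascending = highest first):
Order: [(1, 2), (2, 11), (3, 3)]
Completion times:
  Priority 1, burst=2, C=2
  Priority 2, burst=11, C=13
  Priority 3, burst=3, C=16
Average turnaround = 31/3 = 10.3333

10.3333


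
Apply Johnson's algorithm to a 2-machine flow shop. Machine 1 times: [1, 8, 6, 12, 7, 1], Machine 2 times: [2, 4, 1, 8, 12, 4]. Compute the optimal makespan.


Apply Johnson's rule:
  Group 1 (a <= b): [(1, 1, 2), (6, 1, 4), (5, 7, 12)]
  Group 2 (a > b): [(4, 12, 8), (2, 8, 4), (3, 6, 1)]
Optimal job order: [1, 6, 5, 4, 2, 3]
Schedule:
  Job 1: M1 done at 1, M2 done at 3
  Job 6: M1 done at 2, M2 done at 7
  Job 5: M1 done at 9, M2 done at 21
  Job 4: M1 done at 21, M2 done at 29
  Job 2: M1 done at 29, M2 done at 33
  Job 3: M1 done at 35, M2 done at 36
Makespan = 36

36


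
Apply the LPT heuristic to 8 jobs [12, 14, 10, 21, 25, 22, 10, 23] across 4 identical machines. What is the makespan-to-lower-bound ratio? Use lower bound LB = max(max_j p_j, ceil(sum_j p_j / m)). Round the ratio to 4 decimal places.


LPT order: [25, 23, 22, 21, 14, 12, 10, 10]
Machine loads after assignment: [35, 33, 34, 35]
LPT makespan = 35
Lower bound = max(max_job, ceil(total/4)) = max(25, 35) = 35
Ratio = 35 / 35 = 1.0

1.0


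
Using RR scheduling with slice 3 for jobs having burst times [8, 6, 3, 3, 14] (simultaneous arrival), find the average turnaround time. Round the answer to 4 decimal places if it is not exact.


Time quantum = 3
Execution trace:
  J1 runs 3 units, time = 3
  J2 runs 3 units, time = 6
  J3 runs 3 units, time = 9
  J4 runs 3 units, time = 12
  J5 runs 3 units, time = 15
  J1 runs 3 units, time = 18
  J2 runs 3 units, time = 21
  J5 runs 3 units, time = 24
  J1 runs 2 units, time = 26
  J5 runs 3 units, time = 29
  J5 runs 3 units, time = 32
  J5 runs 2 units, time = 34
Finish times: [26, 21, 9, 12, 34]
Average turnaround = 102/5 = 20.4

20.4


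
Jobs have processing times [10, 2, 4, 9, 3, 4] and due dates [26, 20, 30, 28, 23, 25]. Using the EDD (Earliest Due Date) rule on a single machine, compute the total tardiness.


Sort by due date (EDD order): [(2, 20), (3, 23), (4, 25), (10, 26), (9, 28), (4, 30)]
Compute completion times and tardiness:
  Job 1: p=2, d=20, C=2, tardiness=max(0,2-20)=0
  Job 2: p=3, d=23, C=5, tardiness=max(0,5-23)=0
  Job 3: p=4, d=25, C=9, tardiness=max(0,9-25)=0
  Job 4: p=10, d=26, C=19, tardiness=max(0,19-26)=0
  Job 5: p=9, d=28, C=28, tardiness=max(0,28-28)=0
  Job 6: p=4, d=30, C=32, tardiness=max(0,32-30)=2
Total tardiness = 2

2


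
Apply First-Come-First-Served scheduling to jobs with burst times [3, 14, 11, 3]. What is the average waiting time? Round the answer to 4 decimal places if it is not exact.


FCFS order (as given): [3, 14, 11, 3]
Waiting times:
  Job 1: wait = 0
  Job 2: wait = 3
  Job 3: wait = 17
  Job 4: wait = 28
Sum of waiting times = 48
Average waiting time = 48/4 = 12.0

12.0


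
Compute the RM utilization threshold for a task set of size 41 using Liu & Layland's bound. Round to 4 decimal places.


Compute 2^(1/41) = 1.0170497444
Subtract 1: 1.0170497444 - 1 = 0.0170497444
Multiply by n: 41 * 0.0170497444 = 0.6990395204
Round to 4 dp: 0.6990

0.6990


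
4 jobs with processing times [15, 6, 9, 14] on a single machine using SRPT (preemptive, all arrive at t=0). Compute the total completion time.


Since all jobs arrive at t=0, SRPT equals SPT ordering.
SPT order: [6, 9, 14, 15]
Completion times:
  Job 1: p=6, C=6
  Job 2: p=9, C=15
  Job 3: p=14, C=29
  Job 4: p=15, C=44
Total completion time = 6 + 15 + 29 + 44 = 94

94


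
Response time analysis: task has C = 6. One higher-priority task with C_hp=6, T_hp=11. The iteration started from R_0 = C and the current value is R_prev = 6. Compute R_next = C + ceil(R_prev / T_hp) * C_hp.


R_next = C + ceil(R_prev / T_hp) * C_hp
ceil(6 / 11) = ceil(0.5455) = 1
Interference = 1 * 6 = 6
R_next = 6 + 6 = 12

12


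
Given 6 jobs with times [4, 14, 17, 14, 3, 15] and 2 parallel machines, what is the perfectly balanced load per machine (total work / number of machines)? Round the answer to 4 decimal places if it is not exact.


Total processing time = 4 + 14 + 17 + 14 + 3 + 15 = 67
Number of machines = 2
Ideal balanced load = 67 / 2 = 33.5

33.5


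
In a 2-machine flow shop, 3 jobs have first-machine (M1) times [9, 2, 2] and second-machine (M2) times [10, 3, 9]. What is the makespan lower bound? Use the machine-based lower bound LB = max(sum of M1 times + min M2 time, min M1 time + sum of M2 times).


LB1 = sum(M1 times) + min(M2 times) = 13 + 3 = 16
LB2 = min(M1 times) + sum(M2 times) = 2 + 22 = 24
Lower bound = max(LB1, LB2) = max(16, 24) = 24

24


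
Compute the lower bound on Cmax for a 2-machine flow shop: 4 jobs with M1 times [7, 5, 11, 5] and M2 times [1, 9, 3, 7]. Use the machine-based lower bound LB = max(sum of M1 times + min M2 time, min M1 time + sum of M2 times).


LB1 = sum(M1 times) + min(M2 times) = 28 + 1 = 29
LB2 = min(M1 times) + sum(M2 times) = 5 + 20 = 25
Lower bound = max(LB1, LB2) = max(29, 25) = 29

29


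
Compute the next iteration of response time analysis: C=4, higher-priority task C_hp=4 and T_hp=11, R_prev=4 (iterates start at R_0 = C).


R_next = C + ceil(R_prev / T_hp) * C_hp
ceil(4 / 11) = ceil(0.3636) = 1
Interference = 1 * 4 = 4
R_next = 4 + 4 = 8

8


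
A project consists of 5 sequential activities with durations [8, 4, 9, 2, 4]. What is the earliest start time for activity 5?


Activity 5 starts after activities 1 through 4 complete.
Predecessor durations: [8, 4, 9, 2]
ES = 8 + 4 + 9 + 2 = 23

23


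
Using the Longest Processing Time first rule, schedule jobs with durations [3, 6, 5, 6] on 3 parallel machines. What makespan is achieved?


Sort jobs in decreasing order (LPT): [6, 6, 5, 3]
Assign each job to the least loaded machine:
  Machine 1: jobs [6], load = 6
  Machine 2: jobs [6], load = 6
  Machine 3: jobs [5, 3], load = 8
Makespan = max load = 8

8


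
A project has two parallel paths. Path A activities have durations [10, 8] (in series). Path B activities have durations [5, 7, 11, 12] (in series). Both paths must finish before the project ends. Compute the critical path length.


Path A total = 10 + 8 = 18
Path B total = 5 + 7 + 11 + 12 = 35
Critical path = longest path = max(18, 35) = 35

35


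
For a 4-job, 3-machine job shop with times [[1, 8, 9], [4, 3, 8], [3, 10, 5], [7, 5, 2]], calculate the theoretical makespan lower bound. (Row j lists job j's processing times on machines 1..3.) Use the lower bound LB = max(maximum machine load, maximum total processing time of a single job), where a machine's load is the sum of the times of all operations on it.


Machine loads:
  Machine 1: 1 + 4 + 3 + 7 = 15
  Machine 2: 8 + 3 + 10 + 5 = 26
  Machine 3: 9 + 8 + 5 + 2 = 24
Max machine load = 26
Job totals:
  Job 1: 18
  Job 2: 15
  Job 3: 18
  Job 4: 14
Max job total = 18
Lower bound = max(26, 18) = 26

26


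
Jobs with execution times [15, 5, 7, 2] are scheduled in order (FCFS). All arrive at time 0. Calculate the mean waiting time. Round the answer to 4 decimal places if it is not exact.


FCFS order (as given): [15, 5, 7, 2]
Waiting times:
  Job 1: wait = 0
  Job 2: wait = 15
  Job 3: wait = 20
  Job 4: wait = 27
Sum of waiting times = 62
Average waiting time = 62/4 = 15.5

15.5


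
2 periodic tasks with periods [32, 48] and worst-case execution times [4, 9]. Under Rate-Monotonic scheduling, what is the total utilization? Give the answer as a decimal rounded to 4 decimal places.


Compute individual utilizations (exact fractions):
  Task 1: C/T = 4/32 = 1/8 (approx. 0.125)
  Task 2: C/T = 9/48 = 3/16 (approx. 0.1875)
Total utilization U = 1/8 + 3/16 = 5/16
Rounded to 4 decimal places: U = 0.3125
RM (Liu & Layland) bound for 2 tasks = 0.828427; compare with U = 5/16 (approx. 0.312500)
U <= bound, so schedulable by RM sufficient condition.

0.3125


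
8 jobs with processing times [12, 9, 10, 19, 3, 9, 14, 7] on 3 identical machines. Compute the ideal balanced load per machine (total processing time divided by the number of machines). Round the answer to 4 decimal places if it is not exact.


Total processing time = 12 + 9 + 10 + 19 + 3 + 9 + 14 + 7 = 83
Number of machines = 3
Ideal balanced load = 83 / 3 = 27.6667

27.6667


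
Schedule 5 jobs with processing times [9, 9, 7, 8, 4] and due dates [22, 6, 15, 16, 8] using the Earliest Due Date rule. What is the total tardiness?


Sort by due date (EDD order): [(9, 6), (4, 8), (7, 15), (8, 16), (9, 22)]
Compute completion times and tardiness:
  Job 1: p=9, d=6, C=9, tardiness=max(0,9-6)=3
  Job 2: p=4, d=8, C=13, tardiness=max(0,13-8)=5
  Job 3: p=7, d=15, C=20, tardiness=max(0,20-15)=5
  Job 4: p=8, d=16, C=28, tardiness=max(0,28-16)=12
  Job 5: p=9, d=22, C=37, tardiness=max(0,37-22)=15
Total tardiness = 40

40


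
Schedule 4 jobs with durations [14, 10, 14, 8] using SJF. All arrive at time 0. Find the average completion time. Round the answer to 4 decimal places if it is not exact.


SJF order (ascending): [8, 10, 14, 14]
Completion times:
  Job 1: burst=8, C=8
  Job 2: burst=10, C=18
  Job 3: burst=14, C=32
  Job 4: burst=14, C=46
Average completion = 104/4 = 26.0

26.0


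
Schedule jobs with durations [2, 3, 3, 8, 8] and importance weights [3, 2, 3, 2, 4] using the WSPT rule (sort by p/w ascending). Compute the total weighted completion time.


Compute p/w ratios and sort ascending (WSPT): [(2, 3), (3, 3), (3, 2), (8, 4), (8, 2)]
Compute weighted completion times:
  Job (p=2,w=3): C=2, w*C=3*2=6
  Job (p=3,w=3): C=5, w*C=3*5=15
  Job (p=3,w=2): C=8, w*C=2*8=16
  Job (p=8,w=4): C=16, w*C=4*16=64
  Job (p=8,w=2): C=24, w*C=2*24=48
Total weighted completion time = 149

149


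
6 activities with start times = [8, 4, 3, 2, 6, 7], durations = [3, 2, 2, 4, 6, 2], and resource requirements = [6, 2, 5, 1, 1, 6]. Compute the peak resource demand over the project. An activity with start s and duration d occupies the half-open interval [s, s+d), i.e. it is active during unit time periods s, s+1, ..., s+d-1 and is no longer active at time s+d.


Each activity i is active on [start_i, start_i + duration_i).
Compute total resource usage per time slot:
  t=0: active resources = [], total = 0
  t=1: active resources = [], total = 0
  t=2: active resources = [1], total = 1
  t=3: active resources = [5, 1], total = 6
  t=4: active resources = [2, 5, 1], total = 8
  t=5: active resources = [2, 1], total = 3
  t=6: active resources = [1], total = 1
  t=7: active resources = [1, 6], total = 7
  t=8: active resources = [6, 1, 6], total = 13
  t=9: active resources = [6, 1], total = 7
  t=10: active resources = [6, 1], total = 7
  t=11: active resources = [1], total = 1
Peak resource demand = 13

13


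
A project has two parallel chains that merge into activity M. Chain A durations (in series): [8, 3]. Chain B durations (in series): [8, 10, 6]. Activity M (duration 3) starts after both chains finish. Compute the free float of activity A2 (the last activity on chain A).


ES(A2) = sum of predecessors on chain A = 8
EF(A2) = ES + duration = 8 + 3 = 11
Successor of A2 is M. ES(M) = max(sum(A), sum(B)) = max(11, 24) = 24
Free float = ES(successor) - EF(current) = 24 - 11 = 13

13


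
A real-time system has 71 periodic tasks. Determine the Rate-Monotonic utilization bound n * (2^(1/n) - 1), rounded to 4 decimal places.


Compute 2^(1/71) = 1.0098104463
Subtract 1: 1.0098104463 - 1 = 0.0098104463
Multiply by n: 71 * 0.0098104463 = 0.6965416873
Round to 4 dp: 0.6965

0.6965


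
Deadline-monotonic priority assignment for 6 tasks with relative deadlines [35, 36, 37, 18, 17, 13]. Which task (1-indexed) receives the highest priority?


Sort tasks by relative deadline (ascending):
  Task 6: deadline = 13
  Task 5: deadline = 17
  Task 4: deadline = 18
  Task 1: deadline = 35
  Task 2: deadline = 36
  Task 3: deadline = 37
Priority order (highest first): [6, 5, 4, 1, 2, 3]
Highest priority task = 6

6


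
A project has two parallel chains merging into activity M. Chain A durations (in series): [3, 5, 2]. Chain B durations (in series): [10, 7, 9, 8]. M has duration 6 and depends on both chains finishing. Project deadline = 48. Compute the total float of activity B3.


Forward pass: ES(B3) = sum of predecessors on chain B = 17
EF = ES + duration = 17 + 9 = 26
Backward pass: LF(M) = deadline = 48; LS(M) = 48 - 6 = 42
LF(B3) = LS(M) - sum(successors on chain B) = 42 - 8 = 34
LS = LF - duration = 34 - 9 = 25
Total float = LS - ES = 25 - 17 = 8

8


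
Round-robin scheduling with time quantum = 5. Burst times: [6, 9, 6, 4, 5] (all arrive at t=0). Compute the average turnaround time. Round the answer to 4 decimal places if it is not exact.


Time quantum = 5
Execution trace:
  J1 runs 5 units, time = 5
  J2 runs 5 units, time = 10
  J3 runs 5 units, time = 15
  J4 runs 4 units, time = 19
  J5 runs 5 units, time = 24
  J1 runs 1 units, time = 25
  J2 runs 4 units, time = 29
  J3 runs 1 units, time = 30
Finish times: [25, 29, 30, 19, 24]
Average turnaround = 127/5 = 25.4

25.4


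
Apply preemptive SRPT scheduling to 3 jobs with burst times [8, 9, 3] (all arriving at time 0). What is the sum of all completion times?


Since all jobs arrive at t=0, SRPT equals SPT ordering.
SPT order: [3, 8, 9]
Completion times:
  Job 1: p=3, C=3
  Job 2: p=8, C=11
  Job 3: p=9, C=20
Total completion time = 3 + 11 + 20 = 34

34


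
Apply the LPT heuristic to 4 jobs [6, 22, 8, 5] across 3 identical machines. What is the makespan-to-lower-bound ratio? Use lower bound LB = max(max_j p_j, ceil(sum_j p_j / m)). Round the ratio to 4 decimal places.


LPT order: [22, 8, 6, 5]
Machine loads after assignment: [22, 8, 11]
LPT makespan = 22
Lower bound = max(max_job, ceil(total/3)) = max(22, 14) = 22
Ratio = 22 / 22 = 1.0

1.0


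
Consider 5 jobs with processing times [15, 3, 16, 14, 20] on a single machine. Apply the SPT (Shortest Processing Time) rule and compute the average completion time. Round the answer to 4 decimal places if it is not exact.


Sort jobs by processing time (SPT order): [3, 14, 15, 16, 20]
Compute completion times sequentially:
  Job 1: processing = 3, completes at 3
  Job 2: processing = 14, completes at 17
  Job 3: processing = 15, completes at 32
  Job 4: processing = 16, completes at 48
  Job 5: processing = 20, completes at 68
Sum of completion times = 168
Average completion time = 168/5 = 33.6

33.6


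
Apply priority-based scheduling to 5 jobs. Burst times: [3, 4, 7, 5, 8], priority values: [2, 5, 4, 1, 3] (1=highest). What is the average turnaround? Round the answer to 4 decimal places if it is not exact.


Sort by priority (ascending = highest first):
Order: [(1, 5), (2, 3), (3, 8), (4, 7), (5, 4)]
Completion times:
  Priority 1, burst=5, C=5
  Priority 2, burst=3, C=8
  Priority 3, burst=8, C=16
  Priority 4, burst=7, C=23
  Priority 5, burst=4, C=27
Average turnaround = 79/5 = 15.8

15.8


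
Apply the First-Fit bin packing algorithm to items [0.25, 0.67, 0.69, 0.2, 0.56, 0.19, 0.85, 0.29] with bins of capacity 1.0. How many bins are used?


Place items sequentially using First-Fit:
  Item 0.25 -> new Bin 1
  Item 0.67 -> Bin 1 (now 0.92)
  Item 0.69 -> new Bin 2
  Item 0.2 -> Bin 2 (now 0.89)
  Item 0.56 -> new Bin 3
  Item 0.19 -> Bin 3 (now 0.75)
  Item 0.85 -> new Bin 4
  Item 0.29 -> new Bin 5
Total bins used = 5

5


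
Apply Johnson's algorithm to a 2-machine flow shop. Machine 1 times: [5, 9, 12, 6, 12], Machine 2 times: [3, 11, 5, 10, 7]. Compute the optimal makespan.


Apply Johnson's rule:
  Group 1 (a <= b): [(4, 6, 10), (2, 9, 11)]
  Group 2 (a > b): [(5, 12, 7), (3, 12, 5), (1, 5, 3)]
Optimal job order: [4, 2, 5, 3, 1]
Schedule:
  Job 4: M1 done at 6, M2 done at 16
  Job 2: M1 done at 15, M2 done at 27
  Job 5: M1 done at 27, M2 done at 34
  Job 3: M1 done at 39, M2 done at 44
  Job 1: M1 done at 44, M2 done at 47
Makespan = 47

47


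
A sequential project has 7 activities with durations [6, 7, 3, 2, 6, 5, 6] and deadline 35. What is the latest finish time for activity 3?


LF(activity 3) = deadline - sum of successor durations
Successors: activities 4 through 7 with durations [2, 6, 5, 6]
Sum of successor durations = 19
LF = 35 - 19 = 16

16


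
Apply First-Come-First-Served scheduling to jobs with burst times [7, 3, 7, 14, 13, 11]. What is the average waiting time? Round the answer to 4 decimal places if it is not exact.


FCFS order (as given): [7, 3, 7, 14, 13, 11]
Waiting times:
  Job 1: wait = 0
  Job 2: wait = 7
  Job 3: wait = 10
  Job 4: wait = 17
  Job 5: wait = 31
  Job 6: wait = 44
Sum of waiting times = 109
Average waiting time = 109/6 = 18.1667

18.1667


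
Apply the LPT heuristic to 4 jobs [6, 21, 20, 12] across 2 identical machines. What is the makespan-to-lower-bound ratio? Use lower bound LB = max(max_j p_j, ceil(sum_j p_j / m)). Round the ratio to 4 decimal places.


LPT order: [21, 20, 12, 6]
Machine loads after assignment: [27, 32]
LPT makespan = 32
Lower bound = max(max_job, ceil(total/2)) = max(21, 30) = 30
Ratio = 32 / 30 = 1.0667

1.0667


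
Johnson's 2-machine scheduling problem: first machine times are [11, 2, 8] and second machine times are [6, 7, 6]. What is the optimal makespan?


Apply Johnson's rule:
  Group 1 (a <= b): [(2, 2, 7)]
  Group 2 (a > b): [(1, 11, 6), (3, 8, 6)]
Optimal job order: [2, 1, 3]
Schedule:
  Job 2: M1 done at 2, M2 done at 9
  Job 1: M1 done at 13, M2 done at 19
  Job 3: M1 done at 21, M2 done at 27
Makespan = 27

27


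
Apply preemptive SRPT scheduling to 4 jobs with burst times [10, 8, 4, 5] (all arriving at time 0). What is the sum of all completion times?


Since all jobs arrive at t=0, SRPT equals SPT ordering.
SPT order: [4, 5, 8, 10]
Completion times:
  Job 1: p=4, C=4
  Job 2: p=5, C=9
  Job 3: p=8, C=17
  Job 4: p=10, C=27
Total completion time = 4 + 9 + 17 + 27 = 57

57


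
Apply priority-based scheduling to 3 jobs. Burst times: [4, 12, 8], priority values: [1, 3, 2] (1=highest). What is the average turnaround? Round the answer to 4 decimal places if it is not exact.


Sort by priority (ascending = highest first):
Order: [(1, 4), (2, 8), (3, 12)]
Completion times:
  Priority 1, burst=4, C=4
  Priority 2, burst=8, C=12
  Priority 3, burst=12, C=24
Average turnaround = 40/3 = 13.3333

13.3333


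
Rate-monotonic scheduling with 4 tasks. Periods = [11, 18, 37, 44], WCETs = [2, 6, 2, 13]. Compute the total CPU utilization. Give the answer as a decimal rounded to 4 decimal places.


Compute individual utilizations (exact fractions):
  Task 1: C/T = 2/11 (approx. 0.1818)
  Task 2: C/T = 6/18 = 1/3 (approx. 0.3333)
  Task 3: C/T = 2/37 (approx. 0.0541)
  Task 4: C/T = 13/44 (approx. 0.2955)
Total utilization U = 2/11 + 1/3 + 2/37 + 13/44 = 4223/4884
Rounded to 4 decimal places: U = 0.8647
RM (Liu & Layland) bound for 4 tasks = 0.756828; compare with U = 4223/4884 (approx. 0.864660)
bound < U <= 1, so the RM sufficient condition is not met (inconclusive; an exact test such as response-time analysis is needed).

0.8647


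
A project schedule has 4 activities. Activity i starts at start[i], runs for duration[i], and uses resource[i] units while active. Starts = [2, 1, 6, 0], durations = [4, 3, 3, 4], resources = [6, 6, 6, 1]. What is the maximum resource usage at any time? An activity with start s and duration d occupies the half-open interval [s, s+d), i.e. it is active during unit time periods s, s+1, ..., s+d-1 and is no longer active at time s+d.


Each activity i is active on [start_i, start_i + duration_i).
Compute total resource usage per time slot:
  t=0: active resources = [1], total = 1
  t=1: active resources = [6, 1], total = 7
  t=2: active resources = [6, 6, 1], total = 13
  t=3: active resources = [6, 6, 1], total = 13
  t=4: active resources = [6], total = 6
  t=5: active resources = [6], total = 6
  t=6: active resources = [6], total = 6
  t=7: active resources = [6], total = 6
  t=8: active resources = [6], total = 6
Peak resource demand = 13

13


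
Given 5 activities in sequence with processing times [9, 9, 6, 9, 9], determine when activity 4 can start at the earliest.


Activity 4 starts after activities 1 through 3 complete.
Predecessor durations: [9, 9, 6]
ES = 9 + 9 + 6 = 24

24


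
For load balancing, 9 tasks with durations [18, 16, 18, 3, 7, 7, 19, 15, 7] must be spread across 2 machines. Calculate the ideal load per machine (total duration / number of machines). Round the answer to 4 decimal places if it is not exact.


Total processing time = 18 + 16 + 18 + 3 + 7 + 7 + 19 + 15 + 7 = 110
Number of machines = 2
Ideal balanced load = 110 / 2 = 55.0

55.0


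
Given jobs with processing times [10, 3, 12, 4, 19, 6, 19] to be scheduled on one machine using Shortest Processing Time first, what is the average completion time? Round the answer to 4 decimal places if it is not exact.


Sort jobs by processing time (SPT order): [3, 4, 6, 10, 12, 19, 19]
Compute completion times sequentially:
  Job 1: processing = 3, completes at 3
  Job 2: processing = 4, completes at 7
  Job 3: processing = 6, completes at 13
  Job 4: processing = 10, completes at 23
  Job 5: processing = 12, completes at 35
  Job 6: processing = 19, completes at 54
  Job 7: processing = 19, completes at 73
Sum of completion times = 208
Average completion time = 208/7 = 29.7143

29.7143


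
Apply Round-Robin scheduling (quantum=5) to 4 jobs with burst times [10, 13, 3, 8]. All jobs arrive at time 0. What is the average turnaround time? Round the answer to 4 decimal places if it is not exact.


Time quantum = 5
Execution trace:
  J1 runs 5 units, time = 5
  J2 runs 5 units, time = 10
  J3 runs 3 units, time = 13
  J4 runs 5 units, time = 18
  J1 runs 5 units, time = 23
  J2 runs 5 units, time = 28
  J4 runs 3 units, time = 31
  J2 runs 3 units, time = 34
Finish times: [23, 34, 13, 31]
Average turnaround = 101/4 = 25.25

25.25
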